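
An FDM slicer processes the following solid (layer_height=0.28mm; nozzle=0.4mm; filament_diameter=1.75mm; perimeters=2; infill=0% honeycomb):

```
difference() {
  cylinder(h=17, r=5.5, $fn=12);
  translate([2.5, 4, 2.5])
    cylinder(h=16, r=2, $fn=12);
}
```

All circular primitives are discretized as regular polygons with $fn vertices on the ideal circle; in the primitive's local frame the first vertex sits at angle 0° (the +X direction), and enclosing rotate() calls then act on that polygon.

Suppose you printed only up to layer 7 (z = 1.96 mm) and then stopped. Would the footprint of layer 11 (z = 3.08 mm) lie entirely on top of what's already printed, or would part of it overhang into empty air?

entirely on top

Compare the two slices. At z = 1.96: the r=5.5 cylinder contributes a regular 12-gon of circumradius 5.5 (area = (12/2)·5.500²·sin(360°/12) = 90.75 mm²); the cylinder at (2.5, 4) is absent (z outside [2.5, 18.5]); After the difference (first − rest): none of the subtracted shapes is present at this height, so the r=5.5 cylinder is unchanged — area = 90.75 mm². At z = 3.08: the r=5.5 cylinder gives a regular 12-gon of circumradius 5.5 (constant along its height) (area = (12/2)·5.500²·sin(360°/12) = 90.75 mm²); the cylinder at (2.5, 4): section is a regular 12-gon, circumradius r=2 (area = (12/2)·2.000²·sin(360°/12) = 12.00 mm²); Taking the first minus the rest: starting from the r=5.5 cylinder (90.75 mm²), the r=2 cylinder at (2.5, 4) partially overlaps it — only the 8.05 mm² overlap (of its 12.00 mm²) is removed, clipping the outline — area = 82.70 mm². Checking containment: the cross-section at z = 3.08 is a subset of the cross-section at z = 1.96.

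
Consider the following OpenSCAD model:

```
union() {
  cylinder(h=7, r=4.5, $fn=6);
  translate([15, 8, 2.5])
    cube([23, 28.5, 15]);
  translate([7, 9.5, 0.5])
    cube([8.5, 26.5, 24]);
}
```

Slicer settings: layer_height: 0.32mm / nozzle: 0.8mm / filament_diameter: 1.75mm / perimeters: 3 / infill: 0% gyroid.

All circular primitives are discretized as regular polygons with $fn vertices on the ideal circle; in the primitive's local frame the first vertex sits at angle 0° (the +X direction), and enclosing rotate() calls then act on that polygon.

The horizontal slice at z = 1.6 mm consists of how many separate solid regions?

2

At z = 1.6 mm: the r=4.5 cylinder contributes a regular 6-gon of circumradius 4.5; the cube at (15, 8) does not reach this height (z outside [2.5, 17.5]); the cube at (7, 9.5) (footprint 8.5×26.5) is included at this height; Merging all regions: the 2 present regions are separate (no shared area or edge), so areas and boundary lengths simply add and each stays a separate island — 2 connected regions. The result has 2 disconnected regions.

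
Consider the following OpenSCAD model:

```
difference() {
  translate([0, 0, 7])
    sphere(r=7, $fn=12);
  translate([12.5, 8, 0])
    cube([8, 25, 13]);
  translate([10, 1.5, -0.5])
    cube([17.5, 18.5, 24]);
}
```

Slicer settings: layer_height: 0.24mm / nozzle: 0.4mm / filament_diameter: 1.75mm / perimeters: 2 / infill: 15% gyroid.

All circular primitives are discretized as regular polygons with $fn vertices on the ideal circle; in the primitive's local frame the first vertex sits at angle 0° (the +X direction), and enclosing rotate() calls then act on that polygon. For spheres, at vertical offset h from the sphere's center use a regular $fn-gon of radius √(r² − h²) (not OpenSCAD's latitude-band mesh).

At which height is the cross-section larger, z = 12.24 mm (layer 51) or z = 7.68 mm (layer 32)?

layer 32 (z = 7.68 mm)

Layer 51 (z = 12.24): the r=7 sphere slices to a regular 12-gon of circumradius 4.641 (√(r²−h²) with h=5.24 from center) (area = (12/2)·4.641²·sin(360°/12) = 64.63 mm²); the cube at (12.5, 8) is present — its section is the full 8×25 rectangle (area 200.00 mm²); the cube at (10, 1.5) (footprint 17.5×18.5) is included at this height (area 323.75 mm²); After the difference (first − rest): starting from the r=7 sphere (64.63 mm²), the 8×25 cube at (12.5, 8) misses the remaining region (no effect); the 17.5×18.5 cube at (10, 1.5) misses the remaining region (no effect) — area = 64.63 mm². So its area = 64.63 mm². Layer 32 (z = 7.68): the r=7 sphere contributes a regular 12-gon of circumradius √(7²−0.68²) = 6.967 (area = (12/2)·6.967²·sin(360°/12) = 145.61 mm²); the cube at (12.5, 8) is present — its section is the full 8×25 rectangle (area 200.00 mm²); the cube at (10, 1.5) (footprint 17.5×18.5) is included at this height (area 323.75 mm²); After the difference (first − rest): starting from the r=7 sphere (145.61 mm²), the 8×25 cube at (12.5, 8) misses the remaining region (no effect); the 17.5×18.5 cube at (10, 1.5) misses the remaining region (no effect) — area = 145.61 mm². So its area = 145.61 mm². Layer 32 is larger (145.61 vs 64.63 mm²).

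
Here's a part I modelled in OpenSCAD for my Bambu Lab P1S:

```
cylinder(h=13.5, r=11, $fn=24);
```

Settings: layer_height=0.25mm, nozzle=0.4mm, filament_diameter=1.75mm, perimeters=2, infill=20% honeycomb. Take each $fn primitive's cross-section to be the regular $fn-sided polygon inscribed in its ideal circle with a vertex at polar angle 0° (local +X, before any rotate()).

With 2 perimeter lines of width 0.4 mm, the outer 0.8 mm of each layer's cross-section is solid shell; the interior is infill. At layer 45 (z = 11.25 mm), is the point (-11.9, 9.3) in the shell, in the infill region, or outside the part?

At z = 11.25 mm: the r=11 cylinder contributes a regular 24-gon of circumradius 11. Overall, the cross-section is a single solid region. The nearest boundary edge runs (-7.78, 7.78)→(-9.53, 5.50); distance from the point to it = 4.20 mm. The point is not inside any of the regions above, so it lies outside the cross-section (4.20 mm from the nearest boundary).

outside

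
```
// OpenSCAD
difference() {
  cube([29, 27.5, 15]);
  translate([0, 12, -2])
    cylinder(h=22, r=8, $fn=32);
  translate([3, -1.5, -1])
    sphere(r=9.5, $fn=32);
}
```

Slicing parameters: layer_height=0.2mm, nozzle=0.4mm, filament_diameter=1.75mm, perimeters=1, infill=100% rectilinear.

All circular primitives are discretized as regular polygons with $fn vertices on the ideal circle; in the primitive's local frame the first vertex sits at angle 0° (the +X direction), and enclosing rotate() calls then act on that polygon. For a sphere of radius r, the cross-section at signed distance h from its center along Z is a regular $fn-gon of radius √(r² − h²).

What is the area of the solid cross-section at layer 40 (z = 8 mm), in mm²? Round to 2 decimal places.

691.89 mm²

At z = 8 mm: the cube (footprint 29×27.5) is included at this height (area 797.50 mm²); the r=8 cylinder at (0, 12) gives a regular 32-gon of circumradius 8 (constant along its height) (area = (32/2)·8.000²·sin(360°/32) = 199.77 mm²); the r=9.5 sphere at (3, -1.5) contributes a regular 32-gon of circumradius √(9.5²−9²) = 3.041 (area = (32/2)·3.041²·sin(360°/32) = 28.87 mm²); Subtracting the remaining from the first: starting from the 29×27.5 cube (797.50 mm²), the r=8 cylinder at (0, 12) partially overlaps it — only the 99.89 mm² overlap (of its 199.77 mm²) is removed, clipping the outline; the r=9.5 sphere at (3, -1.5) partially overlaps it — only the 5.73 mm² overlap (of its 28.87 mm²) is removed, clipping the outline — area = 691.89 mm². Overall, the cross-section is a single solid region. Net area = 691.89 mm².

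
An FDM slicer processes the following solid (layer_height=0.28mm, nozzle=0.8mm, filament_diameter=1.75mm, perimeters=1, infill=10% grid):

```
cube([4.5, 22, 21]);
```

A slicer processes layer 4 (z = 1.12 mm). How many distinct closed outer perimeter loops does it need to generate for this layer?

1

At z = 1.12 mm: the cube is present — its section is the full 4.5×22 rectangle. The result has 1 disconnected region.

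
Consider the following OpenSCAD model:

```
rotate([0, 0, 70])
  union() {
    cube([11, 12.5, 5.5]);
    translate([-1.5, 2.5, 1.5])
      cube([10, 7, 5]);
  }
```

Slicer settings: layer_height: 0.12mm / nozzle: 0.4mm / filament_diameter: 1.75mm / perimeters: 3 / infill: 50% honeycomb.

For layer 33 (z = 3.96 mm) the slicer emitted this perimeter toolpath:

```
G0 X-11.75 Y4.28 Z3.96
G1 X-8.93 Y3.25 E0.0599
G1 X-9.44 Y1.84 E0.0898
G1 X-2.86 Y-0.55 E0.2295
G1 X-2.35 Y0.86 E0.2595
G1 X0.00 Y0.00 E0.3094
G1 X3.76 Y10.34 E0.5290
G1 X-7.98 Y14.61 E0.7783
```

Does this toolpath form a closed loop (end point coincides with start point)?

no

Start point (G0): (-11.75, 4.28). End point (last G1): the path does not return to the start — open.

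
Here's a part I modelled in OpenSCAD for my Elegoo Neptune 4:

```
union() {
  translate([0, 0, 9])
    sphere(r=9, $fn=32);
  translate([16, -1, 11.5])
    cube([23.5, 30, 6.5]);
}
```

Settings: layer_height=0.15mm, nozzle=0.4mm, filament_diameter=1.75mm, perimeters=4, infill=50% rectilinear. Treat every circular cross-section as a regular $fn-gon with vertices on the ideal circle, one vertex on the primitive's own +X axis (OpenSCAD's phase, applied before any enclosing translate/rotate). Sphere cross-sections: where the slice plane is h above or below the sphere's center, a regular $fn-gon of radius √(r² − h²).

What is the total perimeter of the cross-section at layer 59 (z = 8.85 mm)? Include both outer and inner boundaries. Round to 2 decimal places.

56.45 mm

At z = 8.85 mm: the sphere: section is a regular 32-gon, circumradius = √(r²−h²) = √(9²−0.15²) = 8.999 (perimeter = 2·32·8.999·sin(180°/32) = 56.45 mm); the cube at (16, -1) is absent (z outside [11.5, 18]); Taking the union: only the r=9 sphere is present, so the union is just that shape — boundary = 56.45 mm. Overall, the cross-section is a single solid region. Total boundary length (outer) = 56.45 mm.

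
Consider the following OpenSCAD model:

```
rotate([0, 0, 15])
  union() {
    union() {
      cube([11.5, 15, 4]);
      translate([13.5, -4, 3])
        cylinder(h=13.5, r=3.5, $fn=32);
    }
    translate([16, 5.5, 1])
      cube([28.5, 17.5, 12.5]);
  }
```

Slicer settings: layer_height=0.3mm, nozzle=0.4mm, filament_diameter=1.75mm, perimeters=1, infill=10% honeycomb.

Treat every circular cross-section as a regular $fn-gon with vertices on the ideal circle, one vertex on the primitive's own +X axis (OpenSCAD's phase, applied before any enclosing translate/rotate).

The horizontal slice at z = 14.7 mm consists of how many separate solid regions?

At z = 14.7 mm: the cube is absent (z outside [0, 4]); the r=3.5 cylinder at (13.5, -4) contributes a regular 32-gon of circumradius 3.5; Combining (union): only the r=3.5 cylinder at (13.5, -4) is present, so the union is just that shape — 1 connected region; the cube at (16, 5.5) is absent (z outside [1, 13.5]); Taking the union: only that combined region is present, so the union is just that shape — 1 connected region; (rotated 15° about Z; rotation is an isometry so areas/perimeters/island counts are preserved). The result has 1 disconnected region.

1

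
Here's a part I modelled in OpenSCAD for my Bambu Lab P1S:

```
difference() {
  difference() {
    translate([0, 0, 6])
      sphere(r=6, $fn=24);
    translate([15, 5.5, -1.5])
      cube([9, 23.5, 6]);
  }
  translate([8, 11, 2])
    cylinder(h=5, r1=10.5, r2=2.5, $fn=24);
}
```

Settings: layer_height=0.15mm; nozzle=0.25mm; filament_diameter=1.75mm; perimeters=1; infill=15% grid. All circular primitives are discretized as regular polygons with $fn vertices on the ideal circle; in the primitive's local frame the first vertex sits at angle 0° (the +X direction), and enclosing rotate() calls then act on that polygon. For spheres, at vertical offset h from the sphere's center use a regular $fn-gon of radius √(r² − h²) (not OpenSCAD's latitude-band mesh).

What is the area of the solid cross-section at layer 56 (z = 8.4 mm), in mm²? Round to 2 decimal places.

93.92 mm²

At z = 8.4 mm: the r=6 sphere contributes a regular 24-gon of circumradius √(6²−2.4²) = 5.499 (area = (24/2)·5.499²·sin(360°/24) = 93.92 mm²); the cube at (15, 5.5) is not intersected at this z (z outside [-1.5, 4.5]); Taking the first minus the rest: none of the subtracted shapes is present at this height, so the r=6 sphere is unchanged — area = 93.92 mm²; the cone at (8, 11) is absent (z outside [2, 7]); Subtracting the remaining from the first: none of the subtracted shapes is present at this height, so the result so far is unchanged — area = 93.92 mm². Overall, the cross-section is a single solid region. Net area = 93.92 mm².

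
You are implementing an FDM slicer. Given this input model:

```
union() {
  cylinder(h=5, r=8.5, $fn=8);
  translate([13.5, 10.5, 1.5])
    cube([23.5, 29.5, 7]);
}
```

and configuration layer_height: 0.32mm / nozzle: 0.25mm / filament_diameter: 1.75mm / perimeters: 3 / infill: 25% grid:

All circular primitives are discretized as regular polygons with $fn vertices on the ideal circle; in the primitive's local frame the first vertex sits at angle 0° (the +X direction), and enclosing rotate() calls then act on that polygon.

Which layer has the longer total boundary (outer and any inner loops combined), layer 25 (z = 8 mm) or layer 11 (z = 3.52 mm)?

layer 11 (z = 3.52 mm)

Layer 25 (z = 8): the cylinder is absent (z outside [0, 5]); the cube at (13.5, 10.5) (footprint 23.5×29.5) is included at this height (perimeter 106.00 mm); Merging all regions: only the 23.5×29.5 cube at (13.5, 10.5) is present, so the union is just that shape — boundary = 106.00 mm. So its perimeter = 106.00 mm. Layer 11 (z = 3.52): the r=8.5 cylinder contributes a regular 8-gon of circumradius 8.5 (perimeter = 2·8·8.500·sin(180°/8) = 52.04 mm); the cube at (13.5, 10.5) is present — its section is the full 23.5×29.5 rectangle (perimeter 106.00 mm); Taking the union: the 2 present regions are separate (no shared area or edge), so areas and boundary lengths simply add and each stays a separate island — boundary = 158.04 mm. So its perimeter = 158.04 mm. Layer 11 is larger (158.04 vs 106.00 mm).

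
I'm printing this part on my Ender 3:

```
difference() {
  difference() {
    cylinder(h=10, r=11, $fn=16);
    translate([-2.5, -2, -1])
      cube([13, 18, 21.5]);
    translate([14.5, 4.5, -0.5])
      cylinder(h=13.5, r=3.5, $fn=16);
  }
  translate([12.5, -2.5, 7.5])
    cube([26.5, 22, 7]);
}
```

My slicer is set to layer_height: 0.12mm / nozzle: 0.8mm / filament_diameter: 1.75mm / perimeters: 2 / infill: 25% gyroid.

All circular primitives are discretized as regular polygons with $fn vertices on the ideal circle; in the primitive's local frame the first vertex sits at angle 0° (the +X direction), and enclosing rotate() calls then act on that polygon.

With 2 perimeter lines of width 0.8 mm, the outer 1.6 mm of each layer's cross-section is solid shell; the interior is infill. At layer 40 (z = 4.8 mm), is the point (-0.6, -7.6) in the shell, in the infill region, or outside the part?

At z = 4.8 mm: the cylinder: section is a regular 16-gon, circumradius r=11; the cube at (-2.5, -2) (footprint 13×18) is included at this height; the cylinder at (14.5, 4.5): section is a regular 16-gon, circumradius r=3.5; Subtracting the remaining from the first: starting from the r=11 cylinder, the 13×18 cube at (-2.5, -2) partially overlaps it — only the 144.86 mm² overlap (of its 234.00 mm²) is removed, clipping the outline; the r=3.5 cylinder at (14.5, 4.5) misses the remaining region (no effect) — 1 connected region; the cube at (12.5, -2.5) is not intersected at this z (z outside [7.5, 14.5]); After the difference (first − rest): none of the subtracted shapes is present at this height, so the result so far is unchanged — 1 connected region. Overall, the cross-section is a single solid region. The nearest boundary edge runs (-0.00, -11.00)→(-4.21, -10.16); distance from the point to it = 3.22 mm. The point is inside the cross-section and 3.22 mm from the nearest boundary — more than the 1.6 mm shell width (2 × 0.8), so it's in the infill interior.

infill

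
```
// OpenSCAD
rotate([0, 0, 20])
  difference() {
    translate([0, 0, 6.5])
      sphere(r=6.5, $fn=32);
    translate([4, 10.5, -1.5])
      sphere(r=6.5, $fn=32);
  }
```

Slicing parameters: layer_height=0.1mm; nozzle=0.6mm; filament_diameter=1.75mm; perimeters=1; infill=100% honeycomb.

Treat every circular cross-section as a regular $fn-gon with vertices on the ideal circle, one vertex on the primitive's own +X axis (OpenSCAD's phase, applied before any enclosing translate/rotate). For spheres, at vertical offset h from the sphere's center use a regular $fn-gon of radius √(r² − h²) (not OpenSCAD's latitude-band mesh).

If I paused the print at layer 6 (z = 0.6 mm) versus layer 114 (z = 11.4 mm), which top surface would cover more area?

layer 114 (z = 11.4 mm)

Layer 6 (z = 0.6): the r=6.5 sphere contributes a regular 32-gon of circumradius √(6.5²−5.9²) = 2.728 (area = (32/2)·2.728²·sin(360°/32) = 23.22 mm²); the sphere at (4, 10.5): section is a regular 32-gon, circumradius = √(r²−h²) = √(6.5²−2.1²) = 6.151 (area = (32/2)·6.151²·sin(360°/32) = 118.12 mm²); After the difference (first − rest): starting from the r=6.5 sphere (23.22 mm²), the r=6.5 sphere at (4, 10.5) misses the remaining region (no effect) — area = 23.22 mm²; (rotated 20° about Z; rotation is an isometry so areas/perimeters/island counts are preserved). So its area = 23.22 mm². Layer 114 (z = 11.4): the r=6.5 sphere contributes a regular 32-gon of circumradius √(6.5²−4.9²) = 4.271 (area = (32/2)·4.271²·sin(360°/32) = 56.94 mm²); the sphere at (4, 10.5) is absent (|z−center|=12.900 > r=6.5); After the difference (first − rest): none of the subtracted shapes is present at this height, so the r=6.5 sphere is unchanged — area = 56.94 mm²; (rotated 20° about Z; rotation is an isometry so areas/perimeters/island counts are preserved). So its area = 56.94 mm². Layer 114 is larger (56.94 vs 23.22 mm²).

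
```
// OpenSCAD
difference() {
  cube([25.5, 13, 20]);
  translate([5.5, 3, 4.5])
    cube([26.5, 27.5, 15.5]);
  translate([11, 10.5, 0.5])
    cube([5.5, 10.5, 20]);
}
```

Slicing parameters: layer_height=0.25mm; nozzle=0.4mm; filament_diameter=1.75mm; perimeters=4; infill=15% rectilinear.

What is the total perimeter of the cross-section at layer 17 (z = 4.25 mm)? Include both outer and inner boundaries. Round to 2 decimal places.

At z = 4.25 mm: the cube (footprint 25.5×13) is included at this height (perimeter 77.00 mm); the cube at (5.5, 3) does not reach this height (z outside [4.5, 20]); the cube at (11, 10.5) (footprint 5.5×10.5) is included at this height (perimeter 32.00 mm); Subtracting the remaining from the first: starting from the 25.5×13 cube, the 5.5×10.5 cube at (11, 10.5) partially overlaps it — only the 13.75 mm² overlap (of its 57.75 mm²) is removed, clipping the outline — boundary = 82.00 mm. Overall, the cross-section is a single solid region. Total boundary length (outer) = 82.00 mm.

82.00 mm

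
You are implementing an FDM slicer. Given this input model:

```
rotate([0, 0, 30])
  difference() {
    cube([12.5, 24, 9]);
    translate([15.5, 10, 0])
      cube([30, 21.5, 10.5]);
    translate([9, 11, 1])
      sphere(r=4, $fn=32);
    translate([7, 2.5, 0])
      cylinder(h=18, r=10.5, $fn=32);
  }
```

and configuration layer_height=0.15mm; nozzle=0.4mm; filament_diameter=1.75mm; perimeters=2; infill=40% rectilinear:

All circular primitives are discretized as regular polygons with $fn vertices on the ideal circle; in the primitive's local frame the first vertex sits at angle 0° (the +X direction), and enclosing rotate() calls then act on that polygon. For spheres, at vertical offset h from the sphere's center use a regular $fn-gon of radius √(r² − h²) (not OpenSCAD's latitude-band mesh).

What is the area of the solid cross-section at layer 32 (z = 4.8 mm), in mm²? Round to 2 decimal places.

146.61 mm²

At z = 4.8 mm: the 12.5×24 cube contributes its full rectangle (area 300.00 mm²); the cube at (15.5, 10) (footprint 30×21.5) is included at this height (area 645.00 mm²); the r=4 sphere at (9, 11) slices to a regular 32-gon of circumradius 1.249 (√(r²−h²) with h=3.8 from center) (area = (32/2)·1.249²·sin(360°/32) = 4.87 mm²); the r=10.5 cylinder at (7, 2.5) contributes a regular 32-gon of circumradius 10.5 (area = (32/2)·10.500²·sin(360°/32) = 344.14 mm²); Taking the first minus the rest: starting from the 12.5×24 cube (300.00 mm²), the 30×21.5 cube at (15.5, 10) misses the remaining region (no effect); the r=4 sphere at (9, 11) lies wholly inside it (removes its full 4.87 mm² and its 7.84 mm outline becomes a hole wall); the r=10.5 cylinder at (7, 2.5) partially overlaps it — only the 148.52 mm² overlap (of its 344.14 mm²) is removed, clipping the outline — area = 146.61 mm²; (rotated 30° about Z; rotation is an isometry so areas/perimeters/island counts are preserved). Overall, the cross-section is a single solid region. Net area = 146.61 mm².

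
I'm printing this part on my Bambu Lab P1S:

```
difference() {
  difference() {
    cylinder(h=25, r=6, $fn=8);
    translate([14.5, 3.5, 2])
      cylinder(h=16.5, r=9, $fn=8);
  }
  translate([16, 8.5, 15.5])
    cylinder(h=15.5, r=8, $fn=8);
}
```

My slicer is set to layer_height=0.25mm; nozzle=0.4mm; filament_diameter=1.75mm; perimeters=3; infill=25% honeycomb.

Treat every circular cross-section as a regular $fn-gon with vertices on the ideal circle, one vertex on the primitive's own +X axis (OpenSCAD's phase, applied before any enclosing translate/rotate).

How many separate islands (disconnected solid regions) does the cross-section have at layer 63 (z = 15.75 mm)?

At z = 15.75 mm: the r=6 cylinder gives a regular 8-gon of circumradius 6 (constant along its height); the cylinder at (14.5, 3.5): section is a regular 8-gon, circumradius r=9; Taking the first minus the rest: starting from the r=6 cylinder, the r=9 cylinder at (14.5, 3.5) misses the remaining region (no effect) — 1 connected region; the r=8 cylinder at (16, 8.5) contributes a regular 8-gon of circumradius 8; Taking the first minus the rest: starting from that combined region, the r=8 cylinder at (16, 8.5) misses the remaining region (no effect) — 1 connected region. Overall, the cross-section is a single solid region. Island count = 1.

1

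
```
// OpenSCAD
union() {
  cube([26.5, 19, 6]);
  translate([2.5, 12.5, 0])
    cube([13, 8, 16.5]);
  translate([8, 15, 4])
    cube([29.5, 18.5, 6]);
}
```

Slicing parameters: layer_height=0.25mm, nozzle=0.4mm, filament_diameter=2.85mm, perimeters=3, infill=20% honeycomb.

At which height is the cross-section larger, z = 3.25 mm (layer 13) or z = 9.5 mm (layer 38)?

Layer 13 (z = 3.25): the 26.5×19 cube contributes its full rectangle (area 503.50 mm²); the cube at (2.5, 12.5) (footprint 13×8) is included at this height (area 104.00 mm²); the cube at (8, 15) does not reach this height (z outside [4, 10]); Merging all regions: the regions partially overlap — summed areas 607.50 mm² minus the doubly-counted overlap 84.50 mm² gives 523.00 mm² — area = 523.00 mm². So its area = 523.00 mm². Layer 38 (z = 9.5): the cube does not reach this height (z outside [0, 6]); the 13×8 cube at (2.5, 12.5) contributes its full rectangle (area 104.00 mm²); the cube at (8, 15) is present — its section is the full 29.5×18.5 rectangle (area 545.75 mm²); Combining (union): the regions partially overlap — summed areas 649.75 mm² minus the doubly-counted overlap 41.25 mm² gives 608.50 mm² — area = 608.50 mm². So its area = 608.50 mm². Layer 38 is larger (608.50 vs 523.00 mm²).

layer 38 (z = 9.5 mm)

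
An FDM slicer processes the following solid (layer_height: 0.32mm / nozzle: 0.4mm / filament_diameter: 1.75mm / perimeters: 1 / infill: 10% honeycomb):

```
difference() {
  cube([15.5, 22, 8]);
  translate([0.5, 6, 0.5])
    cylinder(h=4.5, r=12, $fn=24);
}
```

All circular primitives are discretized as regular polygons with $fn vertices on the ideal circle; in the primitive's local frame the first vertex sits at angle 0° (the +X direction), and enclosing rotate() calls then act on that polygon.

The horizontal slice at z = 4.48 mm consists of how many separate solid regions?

At z = 4.48 mm: the cube (footprint 15.5×22) is included at this height; the r=12 cylinder at (0.5, 6) contributes a regular 24-gon of circumradius 12; After the difference (first − rest): starting from the 15.5×22 cube, the r=12 cylinder at (0.5, 6) partially overlaps it — only the 189.24 mm² overlap (of its 447.24 mm²) is removed, clipping the outline — 1 connected region. The result has 1 disconnected region.

1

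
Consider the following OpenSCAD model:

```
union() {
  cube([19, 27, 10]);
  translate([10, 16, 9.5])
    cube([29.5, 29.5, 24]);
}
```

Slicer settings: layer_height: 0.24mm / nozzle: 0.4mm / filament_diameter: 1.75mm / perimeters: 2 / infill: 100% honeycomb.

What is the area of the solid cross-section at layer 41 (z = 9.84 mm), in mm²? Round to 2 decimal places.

At z = 9.84 mm: the 19×27 cube contributes its full rectangle (area 513.00 mm²); the cube at (10, 16) is present — its section is the full 29.5×29.5 rectangle (area 870.25 mm²); Combining (union): the regions partially overlap — summed areas 1383.25 mm² minus the doubly-counted overlap 99.00 mm² gives 1284.25 mm² — area = 1284.25 mm². Overall, the cross-section is a single solid region. Net area = 1284.25 mm².

1284.25 mm²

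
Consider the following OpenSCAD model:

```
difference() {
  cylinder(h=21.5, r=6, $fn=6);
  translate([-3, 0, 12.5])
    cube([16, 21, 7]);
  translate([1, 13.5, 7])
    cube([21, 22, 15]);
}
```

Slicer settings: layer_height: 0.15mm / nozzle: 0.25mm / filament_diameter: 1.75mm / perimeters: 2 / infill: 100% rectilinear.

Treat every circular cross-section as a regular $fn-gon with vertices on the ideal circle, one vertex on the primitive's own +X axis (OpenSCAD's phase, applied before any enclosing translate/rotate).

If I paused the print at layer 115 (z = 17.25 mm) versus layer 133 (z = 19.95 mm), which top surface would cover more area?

Layer 115 (z = 17.25): the r=6 cylinder contributes a regular 6-gon of circumradius 6 (area = (6/2)·6.000²·sin(360°/6) = 93.53 mm²); the cube at (-3, 0) (footprint 16×21) is included at this height (area 336.00 mm²); the cube at (1, 13.5) (footprint 21×22) is included at this height (area 462.00 mm²); Subtracting the remaining from the first: starting from the r=6 cylinder (93.53 mm²), the 16×21 cube at (-3, 0) partially overlaps it — only the 38.97 mm² overlap (of its 336.00 mm²) is removed, clipping the outline; the 21×22 cube at (1, 13.5) misses the remaining region (no effect) — area = 54.56 mm². So its area = 54.56 mm². Layer 133 (z = 19.95): the r=6 cylinder contributes a regular 6-gon of circumradius 6 (area = (6/2)·6.000²·sin(360°/6) = 93.53 mm²); the cube at (-3, 0) is absent (z outside [12.5, 19.5]); the 21×22 cube at (1, 13.5) contributes its full rectangle (area 462.00 mm²); After the difference (first − rest): starting from the r=6 cylinder (93.53 mm²), the 21×22 cube at (1, 13.5) misses the remaining region (no effect) — area = 93.53 mm². So its area = 93.53 mm². Layer 133 is larger (93.53 vs 54.56 mm²).

layer 133 (z = 19.95 mm)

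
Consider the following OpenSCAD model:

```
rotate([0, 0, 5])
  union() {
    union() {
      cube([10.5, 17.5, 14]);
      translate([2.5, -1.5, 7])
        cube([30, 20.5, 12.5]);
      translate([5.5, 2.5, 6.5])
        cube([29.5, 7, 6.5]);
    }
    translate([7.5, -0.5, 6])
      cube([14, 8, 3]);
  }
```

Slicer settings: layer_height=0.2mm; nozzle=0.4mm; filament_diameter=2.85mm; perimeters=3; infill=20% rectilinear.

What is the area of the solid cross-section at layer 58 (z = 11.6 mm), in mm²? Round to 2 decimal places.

676.25 mm²

At z = 11.6 mm: the cube is present — its section is the full 10.5×17.5 rectangle (area 183.75 mm²); the cube at (2.5, -1.5) (footprint 30×20.5) is included at this height (area 615.00 mm²); the 29.5×7 cube at (5.5, 2.5) contributes its full rectangle (area 206.50 mm²); Taking the union: the regions partially overlap — summed areas 1005.25 mm² minus the doubly-counted overlap 329.00 mm² gives 676.25 mm² — area = 676.25 mm²; the cube at (7.5, -0.5) does not reach this height (z outside [6, 9]); Taking the union: only that combined region is present, so the union is just that shape — area = 676.25 mm²; (rotated 5° about Z; rotation is an isometry so areas/perimeters/island counts are preserved). Overall, the cross-section is a single solid region. Net area = 676.25 mm².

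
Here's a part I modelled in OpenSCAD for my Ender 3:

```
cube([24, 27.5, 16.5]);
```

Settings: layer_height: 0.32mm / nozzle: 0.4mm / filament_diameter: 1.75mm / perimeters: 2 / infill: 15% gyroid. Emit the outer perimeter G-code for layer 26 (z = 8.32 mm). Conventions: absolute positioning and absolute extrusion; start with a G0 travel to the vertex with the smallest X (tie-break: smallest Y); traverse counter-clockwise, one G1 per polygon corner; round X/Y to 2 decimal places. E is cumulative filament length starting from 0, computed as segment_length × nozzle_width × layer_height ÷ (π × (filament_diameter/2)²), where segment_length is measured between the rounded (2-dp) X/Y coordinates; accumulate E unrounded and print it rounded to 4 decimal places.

G0 X0.00 Y0.00 Z8.32
G1 X24.00 Y0.00 E1.2772
G1 X24.00 Y27.50 E2.7406
G1 X0.00 Y27.50 E4.0178
G1 X0.00 Y0.00 E5.4813

At z = 8.32 mm: the cube is present — its section is the full 24×27.5 rectangle. The outline is a single polygon with 4 vertices. Extrusion per mm of travel: 0.4 × 0.32 / (π × 0.875²) = 0.053216. Accumulating E over each segment gives final E = 5.4813.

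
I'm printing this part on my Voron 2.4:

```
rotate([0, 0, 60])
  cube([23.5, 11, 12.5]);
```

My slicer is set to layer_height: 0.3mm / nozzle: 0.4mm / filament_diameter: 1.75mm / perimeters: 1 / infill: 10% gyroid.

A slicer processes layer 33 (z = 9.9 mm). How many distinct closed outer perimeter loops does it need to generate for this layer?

1

At z = 9.9 mm: the 23.5×11 cube contributes its full rectangle; (rotated 60° about Z; rotation is an isometry so areas/perimeters/island counts are preserved). The result has 1 disconnected region.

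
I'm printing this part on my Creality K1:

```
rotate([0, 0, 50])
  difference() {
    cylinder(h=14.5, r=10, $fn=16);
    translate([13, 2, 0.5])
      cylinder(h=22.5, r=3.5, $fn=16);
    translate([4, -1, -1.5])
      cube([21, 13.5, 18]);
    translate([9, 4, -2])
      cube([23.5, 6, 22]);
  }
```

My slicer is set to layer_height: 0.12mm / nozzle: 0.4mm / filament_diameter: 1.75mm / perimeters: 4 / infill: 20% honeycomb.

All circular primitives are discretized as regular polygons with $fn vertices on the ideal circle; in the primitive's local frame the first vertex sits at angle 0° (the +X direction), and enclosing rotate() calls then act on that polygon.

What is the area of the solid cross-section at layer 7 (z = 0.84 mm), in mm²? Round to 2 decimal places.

262.11 mm²

At z = 0.84 mm: the r=10 cylinder gives a regular 16-gon of circumradius 10 (constant along its height) (area = (16/2)·10.000²·sin(360°/16) = 306.15 mm²); the r=3.5 cylinder at (13, 2) gives a regular 16-gon of circumradius 3.5 (constant along its height) (area = (16/2)·3.500²·sin(360°/16) = 37.50 mm²); the 21×13.5 cube at (4, -1) contributes its full rectangle (area 283.50 mm²); the 23.5×6 cube at (9, 4) contributes its full rectangle (area 141.00 mm²); Subtracting the remaining from the first: starting from the r=10 cylinder (306.15 mm²), the r=3.5 cylinder at (13, 2) partially overlaps it — only the 0.16 mm² overlap (of its 37.50 mm²) is removed, clipping the outline; the 21×13.5 cube at (4, -1) partially overlaps it — only the 43.87 mm² overlap (of its 283.50 mm²) is removed, clipping the outline; the 23.5×6 cube at (9, 4) misses the remaining region (no effect) — area = 262.11 mm²; (whole slice rotated 50° about Z — lengths, areas and connectivity unchanged). Overall, the cross-section is a single solid region. Net area = 262.11 mm².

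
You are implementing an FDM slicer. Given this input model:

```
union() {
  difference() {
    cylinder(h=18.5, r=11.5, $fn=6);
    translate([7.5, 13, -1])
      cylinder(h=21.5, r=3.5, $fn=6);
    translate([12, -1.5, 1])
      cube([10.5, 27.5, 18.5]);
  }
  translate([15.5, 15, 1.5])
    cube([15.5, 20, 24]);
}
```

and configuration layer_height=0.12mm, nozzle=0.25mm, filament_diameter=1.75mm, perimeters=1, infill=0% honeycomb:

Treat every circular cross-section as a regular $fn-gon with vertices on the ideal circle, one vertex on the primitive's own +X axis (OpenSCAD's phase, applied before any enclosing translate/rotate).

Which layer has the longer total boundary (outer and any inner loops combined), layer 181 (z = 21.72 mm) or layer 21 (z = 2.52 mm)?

layer 21 (z = 2.52 mm)

Layer 181 (z = 21.72): the cylinder does not reach this height (z outside [0, 18.5]); the cylinder at (7.5, 13) is not intersected at this z (z outside [-1, 20.5]); the cube at (12, -1.5) is absent (z outside [1, 19.5]); Taking the first minus the rest: the first operand is absent here, so nothing remains; the cube at (15.5, 15) is present — its section is the full 15.5×20 rectangle (perimeter 71.00 mm); Merging all regions: only the 15.5×20 cube at (15.5, 15) is present, so the union is just that shape — boundary = 71.00 mm. So its perimeter = 71.00 mm. Layer 21 (z = 2.52): the r=11.5 cylinder contributes a regular 6-gon of circumradius 11.5 (perimeter = 2·6·11.500·sin(180°/6) = 69.00 mm); the r=3.5 cylinder at (7.5, 13) contributes a regular 6-gon of circumradius 3.5 (perimeter = 2·6·3.500·sin(180°/6) = 21.00 mm); the cube at (12, -1.5) (footprint 10.5×27.5) is included at this height (perimeter 76.00 mm); Subtracting the remaining from the first: starting from the r=11.5 cylinder, the r=3.5 cylinder at (7.5, 13) misses the remaining region (no effect); the 10.5×27.5 cube at (12, -1.5) misses the remaining region (no effect) — boundary = 69.00 mm; the cube at (15.5, 15) is present — its section is the full 15.5×20 rectangle (perimeter 71.00 mm); Taking the union: the 2 present regions are separate (no shared area or edge), so areas and boundary lengths simply add and each stays a separate island — boundary = 140.00 mm. So its perimeter = 140.00 mm. Layer 21 is larger (140.00 vs 71.00 mm).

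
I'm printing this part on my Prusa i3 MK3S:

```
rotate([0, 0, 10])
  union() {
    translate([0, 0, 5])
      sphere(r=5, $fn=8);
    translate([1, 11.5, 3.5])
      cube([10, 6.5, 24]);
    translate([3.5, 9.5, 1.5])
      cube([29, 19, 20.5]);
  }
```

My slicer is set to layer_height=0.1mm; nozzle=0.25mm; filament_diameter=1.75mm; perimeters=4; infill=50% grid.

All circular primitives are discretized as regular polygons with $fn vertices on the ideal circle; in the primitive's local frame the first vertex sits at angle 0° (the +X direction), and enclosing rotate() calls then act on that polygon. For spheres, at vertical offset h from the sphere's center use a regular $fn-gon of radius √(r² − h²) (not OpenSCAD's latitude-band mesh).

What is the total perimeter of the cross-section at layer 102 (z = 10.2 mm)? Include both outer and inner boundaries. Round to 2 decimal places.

101.00 mm

At z = 10.2 mm: the sphere is absent (|z−center|=5.200 > r=5); the cube at (1, 11.5) (footprint 10×6.5) is included at this height (perimeter 33.00 mm); the cube at (3.5, 9.5) is present — its section is the full 29×19 rectangle (perimeter 96.00 mm); Merging all regions: the regions partially overlap (shared area 48.75 mm²), so the edge portions inside another operand are dropped and the merged outline is re-measured after clipping — boundary = 101.00 mm; (rotated 10° about Z; rotation is an isometry so areas/perimeters/island counts are preserved). Overall, the cross-section is a single solid region. Total boundary length (outer) = 101.00 mm.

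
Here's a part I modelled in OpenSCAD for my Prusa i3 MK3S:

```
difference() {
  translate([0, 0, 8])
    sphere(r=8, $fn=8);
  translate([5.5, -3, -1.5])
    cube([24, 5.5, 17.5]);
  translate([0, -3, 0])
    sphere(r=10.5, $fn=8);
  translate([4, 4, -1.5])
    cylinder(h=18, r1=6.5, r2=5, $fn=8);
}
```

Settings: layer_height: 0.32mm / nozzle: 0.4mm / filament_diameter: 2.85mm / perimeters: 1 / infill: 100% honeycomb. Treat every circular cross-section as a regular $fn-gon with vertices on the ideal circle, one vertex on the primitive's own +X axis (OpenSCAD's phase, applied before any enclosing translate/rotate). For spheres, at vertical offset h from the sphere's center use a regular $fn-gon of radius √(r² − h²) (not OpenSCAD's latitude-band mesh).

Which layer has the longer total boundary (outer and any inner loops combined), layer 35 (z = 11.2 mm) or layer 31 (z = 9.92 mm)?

layer 31 (z = 9.92 mm)

Layer 35 (z = 11.2): the r=8 sphere contributes a regular 8-gon of circumradius √(8²−3.2²) = 7.332 (perimeter = 2·8·7.332·sin(180°/8) = 44.89 mm); the 24×5.5 cube at (5.5, -3) contributes its full rectangle (perimeter 59.00 mm); the sphere at (0, -3) does not reach this height (|z−center|=11.200 > r=10.5); the cone at (4, 4) contributes a regular 8-gon of circumradius 5.442 (interpolated between r1=6.5 and r2=5 at t=0.706) (perimeter = 2·8·5.442·sin(180°/8) = 33.32 mm); Subtracting the remaining from the first: starting from the r=8 sphere, the 24×5.5 cube at (5.5, -3) partially overlaps it — only the 6.92 mm² overlap (of its 132.00 mm²) is removed, clipping the outline; the cone at (4, 4) partially overlaps it — only the 43.87 mm² overlap (of its 83.75 mm²) is removed, clipping the outline — boundary = 46.64 mm. So its perimeter = 46.64 mm. Layer 31 (z = 9.92): the r=8 sphere contributes a regular 8-gon of circumradius √(8²−1.92²) = 7.766 (perimeter = 2·8·7.766·sin(180°/8) = 47.55 mm); the cube at (5.5, -3) (footprint 24×5.5) is included at this height (perimeter 59.00 mm); the sphere at (0, -3): section is a regular 8-gon, circumradius = √(r²−h²) = √(10.5²−9.92²) = 3.441 (perimeter = 2·8·3.441·sin(180°/8) = 21.07 mm); the cone at (4, 4) (r1=6.5→r2=5) has section circumradius 5.548 here — a regular 8-gon (perimeter = 2·8·5.548·sin(180°/8) = 33.97 mm); Taking the first minus the rest: starting from the r=8 sphere, the 24×5.5 cube at (5.5, -3) partially overlaps it — only the 9.31 mm² overlap (of its 132.00 mm²) is removed, clipping the outline; the r=10.5 sphere at (0, -3) lies wholly inside it (removes its full 33.50 mm² and its 21.07 mm outline becomes a hole wall); the cone at (4, 4) partially overlaps it — only the 47.96 mm² overlap (of its 87.07 mm²) is removed, clipping the outline — boundary = 64.55 mm. So its perimeter = 64.55 mm. Layer 31 is larger (64.55 vs 46.64 mm).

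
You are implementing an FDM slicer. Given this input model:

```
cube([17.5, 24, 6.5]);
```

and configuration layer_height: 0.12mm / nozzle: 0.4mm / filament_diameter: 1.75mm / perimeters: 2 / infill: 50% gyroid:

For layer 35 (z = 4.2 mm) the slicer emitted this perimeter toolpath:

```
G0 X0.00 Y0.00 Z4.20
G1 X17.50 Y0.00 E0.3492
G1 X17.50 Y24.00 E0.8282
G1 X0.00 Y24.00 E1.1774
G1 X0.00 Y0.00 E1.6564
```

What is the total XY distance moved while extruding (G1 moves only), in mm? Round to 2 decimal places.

83.00 mm

Sum the Euclidean lengths of each G1 segment: total = 83.00 mm.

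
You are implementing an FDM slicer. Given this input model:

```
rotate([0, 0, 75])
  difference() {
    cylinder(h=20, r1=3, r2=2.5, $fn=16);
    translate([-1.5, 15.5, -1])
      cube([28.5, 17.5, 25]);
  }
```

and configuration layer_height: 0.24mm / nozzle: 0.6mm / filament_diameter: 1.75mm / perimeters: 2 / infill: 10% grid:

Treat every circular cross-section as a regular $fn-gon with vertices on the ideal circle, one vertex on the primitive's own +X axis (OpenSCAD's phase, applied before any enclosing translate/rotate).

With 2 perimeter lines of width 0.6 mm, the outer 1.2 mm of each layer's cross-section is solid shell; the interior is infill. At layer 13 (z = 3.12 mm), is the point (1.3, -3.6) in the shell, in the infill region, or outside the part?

At z = 3.12 mm: the cone: at t=0.156 of its height the radius interpolates to r₁+(r₂−r₁)t = 2.922, giving a regular 16-gon of that circumradius; the cube at (-1.5, 15.5) is present — its section is the full 28.5×17.5 rectangle; After the difference (first − rest): starting from the cone, the 28.5×17.5 cube at (-1.5, 15.5) misses the remaining region (no effect) — 1 connected region; (whole slice rotated 75° about Z — lengths, areas and connectivity unchanged). Overall, the cross-section is a single solid region. Undo the 75° rotation: the query point maps to (-3.141, -2.187) in the un-rotated model frame. The nearest boundary edge runs (-2.07, -2.07)→(-2.70, -1.12); distance from the point to it = 0.96 mm. The point is not inside any of the regions above, so it lies outside the cross-section (0.96 mm from the nearest boundary).

outside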